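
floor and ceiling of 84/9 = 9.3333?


84/9 = 9.3333
floor = 9
ceil = 10

floor = 9, ceil = 10


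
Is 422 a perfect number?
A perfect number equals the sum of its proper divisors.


Proper divisors of 422: 1, 2, 211
Sum = 1 + 2 + 211 = 214

No, 422 is not perfect (214 ≠ 422)


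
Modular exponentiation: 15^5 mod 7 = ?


15^1 mod 7 = 1
15^2 mod 7 = 1
15^3 mod 7 = 1
15^4 mod 7 = 1
15^5 mod 7 = 1


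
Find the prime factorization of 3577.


3577 / 7 = 511
511 / 7 = 73
73 / 73 = 1
3577 = 7^2 × 73


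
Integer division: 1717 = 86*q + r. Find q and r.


1717 = 86 * 19 + 83
Check: 1634 + 83 = 1717

q = 19, r = 83


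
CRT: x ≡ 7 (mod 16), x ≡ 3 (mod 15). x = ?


M = 16*15 = 240
M1 = M/16 = 15, M2 = M/15 = 16
M1^(-1) mod 16 = 15, M2^(-1) mod 15 = 1
x = 7*15*15 + 3*16*1 = 1623
1623 mod 240 = 183
Check: 183 mod 16 = 7 ✓, 183 mod 15 = 3 ✓

x ≡ 183 (mod 240)


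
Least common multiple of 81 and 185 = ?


GCD(81, 185) = 1
LCM = 81*185/1 = 14985/1 = 14985

LCM = 14985


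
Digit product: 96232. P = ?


9 × 6 × 2 × 3 × 2 = 648


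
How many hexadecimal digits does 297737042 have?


297737042 in base 16 = 11BF1B52
Number of digits = 8

8 digits (base 16)


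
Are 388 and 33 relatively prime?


Euclidean algorithm:
388 = 11 * 33 + 25
33 = 1 * 25 + 8
25 = 3 * 8 + 1
8 = 8 * 1 + 0
GCD(388, 33) = 1

Yes, coprime (GCD = 1)


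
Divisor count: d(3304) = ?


3304 = 2^3 × 7^1 × 59^1
d(3304) = (3+1) × (1+1) × (1+1) = 16

16 divisors


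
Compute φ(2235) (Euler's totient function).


2235 = 3 × 5 × 149
Prime factors: 3, 5, 149
φ(2235) = 2235 × (1-1/3) × (1-1/5) × (1-1/149)
= 2235 × 2/3 × 4/5 × 148/149 = 1184

φ(2235) = 1184


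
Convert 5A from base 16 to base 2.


5A (base 16) = 90 (decimal)
90 (decimal) = 1011010 (base 2)


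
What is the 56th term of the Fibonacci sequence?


Sequence: 1, 1, 2, 3, 5, 8, 13, 21, 34, 55, 89, 144, 233, 377, 610, 987, 1597, 2584, 4181, 6765, 10946, 17711, 28657, 46368, 75025, 121393, 196418, 317811, 514229, 832040, 1346269, 2178309, 3524578, 5702887, 9227465, 14930352, 24157817, 39088169, 63245986, 102334155, 165580141, 267914296, 433494437, 701408733, 1134903170, 1836311903, 2971215073, 4807526976, 7778742049, 12586269025, 20365011074, 32951280099, 53316291173, 86267571272, 139583862445, 225851433717
F(56) = 225851433717


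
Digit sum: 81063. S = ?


8 + 1 + 0 + 6 + 3 = 18


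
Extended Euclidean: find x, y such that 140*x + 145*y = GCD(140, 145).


Tabular extended Euclidean (each row: r = 140*s + 145*t):
r=140, s=1, t=0
r=145, s=0, t=1
q=0: r=140, s=1, t=0   [140*(1) + 145*(0) = 140]
q=1: r=5, s=-1, t=1   [140*(-1) + 145*(1) = 5]
q=28: r=0, s=29, t=-28   [140*(29) + 145*(-28) = 0]
GCD = 5; from the row with r=5: x=-1, y=1
Check: 140*(-1) + 145*(1) = -140 + 145 = 5

GCD = 5, x = -1, y = 1


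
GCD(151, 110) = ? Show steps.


151 = 1 * 110 + 41
110 = 2 * 41 + 28
41 = 1 * 28 + 13
28 = 2 * 13 + 2
13 = 6 * 2 + 1
2 = 2 * 1 + 0
GCD = 1


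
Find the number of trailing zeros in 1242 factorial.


floor(1242/5) = 248
floor(1242/25) = 49
floor(1242/125) = 9
floor(1242/625) = 1
Total = 307

307 trailing zeros


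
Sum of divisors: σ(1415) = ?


Divisors of 1415: 1, 5, 283, 1415
Sum = 1 + 5 + 283 + 1415 = 1704

σ(1415) = 1704


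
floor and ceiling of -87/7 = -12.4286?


-87/7 = -12.4286
floor = -13
ceil = -12

floor = -13, ceil = -12


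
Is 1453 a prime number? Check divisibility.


Check divisors up to sqrt(1453) = 38.1182
No divisors found.
1453 is prime.

Yes, 1453 is prime


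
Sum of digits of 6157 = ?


6 + 1 + 5 + 7 = 19


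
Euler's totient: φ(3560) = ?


3560 = 2^3 × 5 × 89
Prime factors: 2, 5, 89
φ(3560) = 3560 × (1-1/2) × (1-1/5) × (1-1/89)
= 3560 × 1/2 × 4/5 × 88/89 = 1408

φ(3560) = 1408


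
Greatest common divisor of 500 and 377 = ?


500 = 1 * 377 + 123
377 = 3 * 123 + 8
123 = 15 * 8 + 3
8 = 2 * 3 + 2
3 = 1 * 2 + 1
2 = 2 * 1 + 0
GCD = 1


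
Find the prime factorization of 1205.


1205 / 5 = 241
241 / 241 = 1
1205 = 5 × 241


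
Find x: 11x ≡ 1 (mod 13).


GCD(11, 13) = 1, unique solution
a^(-1) mod 13 = 6
x = 6 * 1 mod 13 = 6

x ≡ 6 (mod 13)


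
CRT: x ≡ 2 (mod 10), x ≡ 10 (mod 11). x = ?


M = 10*11 = 110
M1 = M/10 = 11, M2 = M/11 = 10
M1^(-1) mod 10 = 1, M2^(-1) mod 11 = 10
x = 2*11*1 + 10*10*10 = 1022
1022 mod 110 = 32
Check: 32 mod 10 = 2 ✓, 32 mod 11 = 10 ✓

x ≡ 32 (mod 110)


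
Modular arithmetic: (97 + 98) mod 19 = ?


97 + 98 = 195
195 mod 19 = 5


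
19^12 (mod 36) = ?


19^1 mod 36 = 19
19^2 mod 36 = 1
19^3 mod 36 = 19
19^4 mod 36 = 1
19^5 mod 36 = 19
19^6 mod 36 = 1
19^7 mod 36 = 19
19^8 mod 36 = 1
19^9 mod 36 = 19
19^10 mod 36 = 1
19^11 mod 36 = 19
19^12 mod 36 = 1


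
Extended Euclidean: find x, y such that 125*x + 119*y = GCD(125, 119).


Tabular extended Euclidean (each row: r = 125*s + 119*t):
r=125, s=1, t=0
r=119, s=0, t=1
q=1: r=6, s=1, t=-1   [125*(1) + 119*(-1) = 6]
q=19: r=5, s=-19, t=20   [125*(-19) + 119*(20) = 5]
q=1: r=1, s=20, t=-21   [125*(20) + 119*(-21) = 1]
q=5: r=0, s=-119, t=125   [125*(-119) + 119*(125) = 0]
GCD = 1; from the row with r=1: x=20, y=-21
Check: 125*(20) + 119*(-21) = 2500 - 2499 = 1

GCD = 1, x = 20, y = -21


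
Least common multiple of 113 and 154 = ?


GCD(113, 154) = 1
LCM = 113*154/1 = 17402/1 = 17402

LCM = 17402


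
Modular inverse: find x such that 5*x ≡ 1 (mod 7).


Use the extended Euclidean algorithm on (7, 5); each row r = 7*s + 5*t:
r=7, s=1, t=0
r=5, s=0, t=1
q=1: r=2, s=1, t=-1   [7*(1) + 5*(-1) = 2]
q=2: r=1, s=-2, t=3   [7*(-2) + 5*(3) = 1]
q=2: r=0, s=5, t=-7   [7*(5) + 5*(-7) = 0]
GCD = 1 with t = 3, so 5*(3) ≡ 1 (mod 7)
Inverse = 3 mod 7 = 3
Check: 5 * 3 = 15 ≡ 1 (mod 7)

5^(-1) ≡ 3 (mod 7)


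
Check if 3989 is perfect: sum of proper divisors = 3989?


Proper divisors of 3989: 1
Sum = 1 = 1

No, 3989 is not perfect (1 ≠ 3989)


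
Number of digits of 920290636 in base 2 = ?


920290636 in base 2 = 110110110110101000010101001100
Number of digits = 30

30 digits (base 2)


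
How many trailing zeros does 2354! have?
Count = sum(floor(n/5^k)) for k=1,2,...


floor(2354/5) = 470
floor(2354/25) = 94
floor(2354/125) = 18
floor(2354/625) = 3
Total = 585

585 trailing zeros


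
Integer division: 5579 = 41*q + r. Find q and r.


5579 = 41 * 136 + 3
Check: 5576 + 3 = 5579

q = 136, r = 3


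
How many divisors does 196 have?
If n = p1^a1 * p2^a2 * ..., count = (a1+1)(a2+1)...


196 = 2^2 × 7^2
d(196) = (2+1) × (2+1) = 9

9 divisors


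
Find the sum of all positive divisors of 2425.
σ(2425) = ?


Divisors of 2425: 1, 5, 25, 97, 485, 2425
Sum = 1 + 5 + 25 + 97 + 485 + 2425 = 3038

σ(2425) = 3038


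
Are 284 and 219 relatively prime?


Euclidean algorithm:
284 = 1 * 219 + 65
219 = 3 * 65 + 24
65 = 2 * 24 + 17
24 = 1 * 17 + 7
17 = 2 * 7 + 3
7 = 2 * 3 + 1
3 = 3 * 1 + 0
GCD(284, 219) = 1

Yes, coprime (GCD = 1)


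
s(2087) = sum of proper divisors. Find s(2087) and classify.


Proper divisors: 1
Sum = 1 = 1
1 < 2087 → deficient

s(2087) = 1 (deficient)


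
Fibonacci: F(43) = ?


Sequence: 1, 1, 2, 3, 5, 8, 13, 21, 34, 55, 89, 144, 233, 377, 610, 987, 1597, 2584, 4181, 6765, 10946, 17711, 28657, 46368, 75025, 121393, 196418, 317811, 514229, 832040, 1346269, 2178309, 3524578, 5702887, 9227465, 14930352, 24157817, 39088169, 63245986, 102334155, 165580141, 267914296, 433494437
F(43) = 433494437


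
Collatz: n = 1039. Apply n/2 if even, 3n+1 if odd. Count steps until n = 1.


1039 → 3118 → 1559 → 4678 → 2339 → 7018 → 3509 → 10528 → 5264 → 2632 → 1316 → 658 → 329 → 988 → 494 → 247 → 742 → 371 → 1114 → 557 → 1672 → 836 → 418 → 209 → 628 → 314 → 157 → 472 → 236 → 118 → 59 → 178 → 89 → 268 → 134 → 67 → 202 → 101 → 304 → 152 → 76 → 38 → 19 → 58 → 29 → 88 → 44 → 22 → 11 → 34 → 17 → 52 → 26 → 13 → 40 → 20 → 10 → 5 → 16 → 8 → 4 → 2 → 1
Total steps = 62

62 steps


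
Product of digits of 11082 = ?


1 × 1 × 0 × 8 × 2 = 0


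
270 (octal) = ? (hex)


270 (base 8) = 184 (decimal)
184 (decimal) = B8 (base 16)


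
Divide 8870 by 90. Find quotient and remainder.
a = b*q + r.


8870 = 90 * 98 + 50
Check: 8820 + 50 = 8870

q = 98, r = 50


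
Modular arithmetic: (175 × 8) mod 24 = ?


175 × 8 = 1400
1400 mod 24 = 8


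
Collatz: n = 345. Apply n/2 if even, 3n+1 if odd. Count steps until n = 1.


345 → 1036 → 518 → 259 → 778 → 389 → 1168 → 584 → 292 → 146 → 73 → 220 → 110 → 55 → 166 → 83 → 250 → 125 → 376 → 188 → 94 → 47 → 142 → 71 → 214 → 107 → 322 → 161 → 484 → 242 → 121 → 364 → 182 → 91 → 274 → 137 → 412 → 206 → 103 → 310 → 155 → 466 → 233 → 700 → 350 → 175 → 526 → 263 → 790 → 395 → 1186 → 593 → 1780 → 890 → 445 → 1336 → 668 → 334 → 167 → 502 → 251 → 754 → 377 → 1132 → 566 → 283 → 850 → 425 → 1276 → 638 → 319 → 958 → 479 → 1438 → 719 → 2158 → 1079 → 3238 → 1619 → 4858 → 2429 → 7288 → 3644 → 1822 → 911 → 2734 → 1367 → 4102 → 2051 → 6154 → 3077 → 9232 → 4616 → 2308 → 1154 → 577 → 1732 → 866 → 433 → 1300 → 650 → 325 → 976 → 488 → 244 → 122 → 61 → 184 → 92 → 46 → 23 → 70 → 35 → 106 → 53 → 160 → 80 → 40 → 20 → 10 → 5 → 16 → 8 → 4 → 2 → 1
Total steps = 125

125 steps


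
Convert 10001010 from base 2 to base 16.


10001010 (base 2) = 138 (decimal)
138 (decimal) = 8A (base 16)


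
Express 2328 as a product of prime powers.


2328 / 2 = 1164
1164 / 2 = 582
582 / 2 = 291
291 / 3 = 97
97 / 97 = 1
2328 = 2^3 × 3 × 97


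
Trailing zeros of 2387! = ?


floor(2387/5) = 477
floor(2387/25) = 95
floor(2387/125) = 19
floor(2387/625) = 3
Total = 594

594 trailing zeros


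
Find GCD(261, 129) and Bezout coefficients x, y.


Tabular extended Euclidean (each row: r = 261*s + 129*t):
r=261, s=1, t=0
r=129, s=0, t=1
q=2: r=3, s=1, t=-2   [261*(1) + 129*(-2) = 3]
q=43: r=0, s=-43, t=87   [261*(-43) + 129*(87) = 0]
GCD = 3; from the row with r=3: x=1, y=-2
Check: 261*(1) + 129*(-2) = 261 - 258 = 3

GCD = 3, x = 1, y = -2


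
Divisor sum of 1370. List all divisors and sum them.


Divisors of 1370: 1, 2, 5, 10, 137, 274, 685, 1370
Sum = 1 + 2 + 5 + 10 + 137 + 274 + 685 + 1370 = 2484

σ(1370) = 2484


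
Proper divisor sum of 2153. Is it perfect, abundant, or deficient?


Proper divisors: 1
Sum = 1 = 1
1 < 2153 → deficient

s(2153) = 1 (deficient)


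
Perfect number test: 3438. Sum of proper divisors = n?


Proper divisors of 3438: 1, 2, 3, 6, 9, 18, 191, 382, 573, 1146, 1719
Sum = 1 + 2 + 3 + 6 + 9 + 18 + 191 + 382 + 573 + 1146 + 1719 = 4050

No, 3438 is not perfect (4050 ≠ 3438)


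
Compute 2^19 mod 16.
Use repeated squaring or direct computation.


2^1 mod 16 = 2
2^2 mod 16 = 4
2^3 mod 16 = 8
2^4 mod 16 = 0
2^5 mod 16 = 0
2^6 mod 16 = 0
2^7 mod 16 = 0
2^8 mod 16 = 0
2^9 mod 16 = 0
2^10 mod 16 = 0
2^11 mod 16 = 0
2^12 mod 16 = 0
2^13 mod 16 = 0
2^14 mod 16 = 0
2^15 mod 16 = 0
2^16 mod 16 = 0
2^17 mod 16 = 0
2^18 mod 16 = 0
2^19 mod 16 = 0


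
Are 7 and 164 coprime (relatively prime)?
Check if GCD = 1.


Euclidean algorithm:
164 = 23 * 7 + 3
7 = 2 * 3 + 1
3 = 3 * 1 + 0
GCD(7, 164) = 1

Yes, coprime (GCD = 1)


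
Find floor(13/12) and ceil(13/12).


13/12 = 1.0833
floor = 1
ceil = 2

floor = 1, ceil = 2


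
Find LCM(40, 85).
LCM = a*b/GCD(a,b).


GCD(40, 85) = 5
LCM = 40*85/5 = 3400/5 = 680

LCM = 680


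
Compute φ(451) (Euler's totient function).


451 = 11 × 41
Prime factors: 11, 41
φ(451) = 451 × (1-1/11) × (1-1/41)
= 451 × 10/11 × 40/41 = 400

φ(451) = 400


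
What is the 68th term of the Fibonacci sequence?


Sequence: 1, 1, 2, 3, 5, 8, 13, 21, 34, 55, 89, 144, 233, 377, 610, 987, 1597, 2584, 4181, 6765, 10946, 17711, 28657, 46368, 75025, 121393, 196418, 317811, 514229, 832040, 1346269, 2178309, 3524578, 5702887, 9227465, 14930352, 24157817, 39088169, 63245986, 102334155, 165580141, 267914296, 433494437, 701408733, 1134903170, 1836311903, 2971215073, 4807526976, 7778742049, 12586269025, 20365011074, 32951280099, 53316291173, 86267571272, 139583862445, 225851433717, 365435296162, 591286729879, 956722026041, 1548008755920, 2504730781961, 4052739537881, 6557470319842, 10610209857723, 17167680177565, 27777890035288, 44945570212853, 72723460248141
F(68) = 72723460248141


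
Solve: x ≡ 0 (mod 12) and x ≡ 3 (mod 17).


M = 12*17 = 204
M1 = M/12 = 17, M2 = M/17 = 12
M1^(-1) mod 12 = 5, M2^(-1) mod 17 = 10
x = 0*17*5 + 3*12*10 = 360
360 mod 204 = 156
Check: 156 mod 12 = 0 ✓, 156 mod 17 = 3 ✓

x ≡ 156 (mod 204)


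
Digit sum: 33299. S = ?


3 + 3 + 2 + 9 + 9 = 26


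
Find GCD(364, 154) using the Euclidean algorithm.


364 = 2 * 154 + 56
154 = 2 * 56 + 42
56 = 1 * 42 + 14
42 = 3 * 14 + 0
GCD = 14


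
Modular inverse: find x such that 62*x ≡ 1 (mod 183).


Use the extended Euclidean algorithm on (183, 62); each row r = 183*s + 62*t:
r=183, s=1, t=0
r=62, s=0, t=1
q=2: r=59, s=1, t=-2   [183*(1) + 62*(-2) = 59]
q=1: r=3, s=-1, t=3   [183*(-1) + 62*(3) = 3]
q=19: r=2, s=20, t=-59   [183*(20) + 62*(-59) = 2]
q=1: r=1, s=-21, t=62   [183*(-21) + 62*(62) = 1]
q=2: r=0, s=62, t=-183   [183*(62) + 62*(-183) = 0]
GCD = 1 with t = 62, so 62*(62) ≡ 1 (mod 183)
Inverse = 62 mod 183 = 62
Check: 62 * 62 = 3844 ≡ 1 (mod 183)

62^(-1) ≡ 62 (mod 183)


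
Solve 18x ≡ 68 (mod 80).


GCD(18, 80) = 2 divides 68
Divide: 9x ≡ 34 (mod 40)
x ≡ 26 (mod 40)


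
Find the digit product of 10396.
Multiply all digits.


1 × 0 × 3 × 9 × 6 = 0


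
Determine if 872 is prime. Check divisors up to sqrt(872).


872 / 2 = 436 (exact division)
872 is NOT prime.

No, 872 is not prime


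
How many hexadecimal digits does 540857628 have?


540857628 in base 16 = 203CD51C
Number of digits = 8

8 digits (base 16)


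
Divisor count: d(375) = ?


375 = 3^1 × 5^3
d(375) = (1+1) × (3+1) = 8

8 divisors


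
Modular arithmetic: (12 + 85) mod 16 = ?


12 + 85 = 97
97 mod 16 = 1


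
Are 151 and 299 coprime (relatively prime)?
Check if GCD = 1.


Euclidean algorithm:
299 = 1 * 151 + 148
151 = 1 * 148 + 3
148 = 49 * 3 + 1
3 = 3 * 1 + 0
GCD(151, 299) = 1

Yes, coprime (GCD = 1)


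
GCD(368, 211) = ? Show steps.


368 = 1 * 211 + 157
211 = 1 * 157 + 54
157 = 2 * 54 + 49
54 = 1 * 49 + 5
49 = 9 * 5 + 4
5 = 1 * 4 + 1
4 = 4 * 1 + 0
GCD = 1


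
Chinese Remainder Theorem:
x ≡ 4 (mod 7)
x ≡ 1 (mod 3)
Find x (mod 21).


M = 7*3 = 21
M1 = M/7 = 3, M2 = M/3 = 7
M1^(-1) mod 7 = 5, M2^(-1) mod 3 = 1
x = 4*3*5 + 1*7*1 = 67
67 mod 21 = 4
Check: 4 mod 7 = 4 ✓, 4 mod 3 = 1 ✓

x ≡ 4 (mod 21)


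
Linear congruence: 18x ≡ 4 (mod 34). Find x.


GCD(18, 34) = 2 divides 4
Divide: 9x ≡ 2 (mod 17)
x ≡ 4 (mod 17)


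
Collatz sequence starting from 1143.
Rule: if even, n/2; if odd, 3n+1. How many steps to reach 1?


1143 → 3430 → 1715 → 5146 → 2573 → 7720 → 3860 → 1930 → 965 → 2896 → 1448 → 724 → 362 → 181 → 544 → 272 → 136 → 68 → 34 → 17 → 52 → 26 → 13 → 40 → 20 → 10 → 5 → 16 → 8 → 4 → 2 → 1
Total steps = 31

31 steps


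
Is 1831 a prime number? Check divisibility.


Check divisors up to sqrt(1831) = 42.7902
No divisors found.
1831 is prime.

Yes, 1831 is prime


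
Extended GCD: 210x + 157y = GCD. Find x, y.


Tabular extended Euclidean (each row: r = 210*s + 157*t):
r=210, s=1, t=0
r=157, s=0, t=1
q=1: r=53, s=1, t=-1   [210*(1) + 157*(-1) = 53]
q=2: r=51, s=-2, t=3   [210*(-2) + 157*(3) = 51]
q=1: r=2, s=3, t=-4   [210*(3) + 157*(-4) = 2]
q=25: r=1, s=-77, t=103   [210*(-77) + 157*(103) = 1]
q=2: r=0, s=157, t=-210   [210*(157) + 157*(-210) = 0]
GCD = 1; from the row with r=1: x=-77, y=103
Check: 210*(-77) + 157*(103) = -16170 + 16171 = 1

GCD = 1, x = -77, y = 103


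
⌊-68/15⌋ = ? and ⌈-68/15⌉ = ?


-68/15 = -4.5333
floor = -5
ceil = -4

floor = -5, ceil = -4


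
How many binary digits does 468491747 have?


468491747 in base 2 = 11011111011001001110111100011
Number of digits = 29

29 digits (base 2)


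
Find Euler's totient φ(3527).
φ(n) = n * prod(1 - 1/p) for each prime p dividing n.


3527 = 3527
Prime factors: 3527
φ(3527) = 3527 × (1-1/3527)
= 3527 × 3526/3527 = 3526

φ(3527) = 3526


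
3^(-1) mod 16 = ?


Use the extended Euclidean algorithm on (16, 3); each row r = 16*s + 3*t:
r=16, s=1, t=0
r=3, s=0, t=1
q=5: r=1, s=1, t=-5   [16*(1) + 3*(-5) = 1]
q=3: r=0, s=-3, t=16   [16*(-3) + 3*(16) = 0]
GCD = 1 with t = -5, so 3*(-5) ≡ 1 (mod 16)
Inverse = -5 mod 16 = 11
Check: 3 * 11 = 33 ≡ 1 (mod 16)

3^(-1) ≡ 11 (mod 16)


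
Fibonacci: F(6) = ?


Sequence: 1, 1, 2, 3, 5, 8
F(6) = 8


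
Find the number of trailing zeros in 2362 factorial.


floor(2362/5) = 472
floor(2362/25) = 94
floor(2362/125) = 18
floor(2362/625) = 3
Total = 587

587 trailing zeros


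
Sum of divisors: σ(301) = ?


Divisors of 301: 1, 7, 43, 301
Sum = 1 + 7 + 43 + 301 = 352

σ(301) = 352


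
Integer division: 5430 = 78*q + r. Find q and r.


5430 = 78 * 69 + 48
Check: 5382 + 48 = 5430

q = 69, r = 48


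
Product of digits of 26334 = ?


2 × 6 × 3 × 3 × 4 = 432


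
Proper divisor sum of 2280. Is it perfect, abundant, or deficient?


Proper divisors: 1, 2, 3, 4, 5, 6, 8, 10, 12, 15, 19, 20, 24, 30, 38, 40, 57, 60, 76, 95, 114, 120, 152, 190, 228, 285, 380, 456, 570, 760, 1140
Sum = 1 + 2 + 3 + 4 + 5 + 6 + 8 + 10 + 12 + 15 + 19 + 20 + 24 + 30 + 38 + 40 + 57 + 60 + 76 + 95 + 114 + 120 + 152 + 190 + 228 + 285 + 380 + 456 + 570 + 760 + 1140 = 4920
4920 > 2280 → abundant

s(2280) = 4920 (abundant)


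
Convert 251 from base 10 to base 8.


251 (base 10) = 251 (decimal)
251 (decimal) = 373 (base 8)


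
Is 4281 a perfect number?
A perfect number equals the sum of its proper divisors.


Proper divisors of 4281: 1, 3, 1427
Sum = 1 + 3 + 1427 = 1431

No, 4281 is not perfect (1431 ≠ 4281)


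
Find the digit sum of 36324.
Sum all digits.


3 + 6 + 3 + 2 + 4 = 18


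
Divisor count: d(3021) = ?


3021 = 3^1 × 19^1 × 53^1
d(3021) = (1+1) × (1+1) × (1+1) = 8

8 divisors


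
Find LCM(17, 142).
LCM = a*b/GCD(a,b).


GCD(17, 142) = 1
LCM = 17*142/1 = 2414/1 = 2414

LCM = 2414


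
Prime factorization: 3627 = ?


3627 / 3 = 1209
1209 / 3 = 403
403 / 13 = 31
31 / 31 = 1
3627 = 3^2 × 13 × 31


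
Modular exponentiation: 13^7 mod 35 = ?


13^1 mod 35 = 13
13^2 mod 35 = 29
13^3 mod 35 = 27
13^4 mod 35 = 1
13^5 mod 35 = 13
13^6 mod 35 = 29
13^7 mod 35 = 27


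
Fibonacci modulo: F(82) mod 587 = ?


F(k) mod 587 for k=1..82:
1, 1, 2, 3, 5, 8, 13, 21, 34, 55, 89, 144, 233, 377, 23, 400, 423, 236, 72, 308, 380, 101, 481, 582, 476, 471, 360, 244, 17, 261, 278, 539, 230, 182, 412, 7, 419, 426, 258, 97, 355, 452, 220, 85, 305, 390, 108, 498, 19, 517, 536, 466, 415, 294, 122, 416, 538, 367, 318, 98, 416, 514, 343, 270, 26, 296, 322, 31, 353, 384, 150, 534, 97, 44, 141, 185, 326, 511, 250, 174, 424, 11
F(82) mod 587 = 11


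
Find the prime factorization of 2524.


2524 / 2 = 1262
1262 / 2 = 631
631 / 631 = 1
2524 = 2^2 × 631


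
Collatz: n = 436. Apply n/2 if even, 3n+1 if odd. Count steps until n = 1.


436 → 218 → 109 → 328 → 164 → 82 → 41 → 124 → 62 → 31 → 94 → 47 → 142 → 71 → 214 → 107 → 322 → 161 → 484 → 242 → 121 → 364 → 182 → 91 → 274 → 137 → 412 → 206 → 103 → 310 → 155 → 466 → 233 → 700 → 350 → 175 → 526 → 263 → 790 → 395 → 1186 → 593 → 1780 → 890 → 445 → 1336 → 668 → 334 → 167 → 502 → 251 → 754 → 377 → 1132 → 566 → 283 → 850 → 425 → 1276 → 638 → 319 → 958 → 479 → 1438 → 719 → 2158 → 1079 → 3238 → 1619 → 4858 → 2429 → 7288 → 3644 → 1822 → 911 → 2734 → 1367 → 4102 → 2051 → 6154 → 3077 → 9232 → 4616 → 2308 → 1154 → 577 → 1732 → 866 → 433 → 1300 → 650 → 325 → 976 → 488 → 244 → 122 → 61 → 184 → 92 → 46 → 23 → 70 → 35 → 106 → 53 → 160 → 80 → 40 → 20 → 10 → 5 → 16 → 8 → 4 → 2 → 1
Total steps = 115

115 steps


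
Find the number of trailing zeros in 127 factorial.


floor(127/5) = 25
floor(127/25) = 5
floor(127/125) = 1
Total = 31

31 trailing zeros


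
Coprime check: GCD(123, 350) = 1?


Euclidean algorithm:
350 = 2 * 123 + 104
123 = 1 * 104 + 19
104 = 5 * 19 + 9
19 = 2 * 9 + 1
9 = 9 * 1 + 0
GCD(123, 350) = 1

Yes, coprime (GCD = 1)


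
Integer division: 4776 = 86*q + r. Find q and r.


4776 = 86 * 55 + 46
Check: 4730 + 46 = 4776

q = 55, r = 46


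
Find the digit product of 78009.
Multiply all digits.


7 × 8 × 0 × 0 × 9 = 0


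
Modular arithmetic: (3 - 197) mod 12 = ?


3 - 197 = -194
-194 mod 12 = 10


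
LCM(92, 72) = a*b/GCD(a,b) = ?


GCD(92, 72) = 4
LCM = 92*72/4 = 6624/4 = 1656

LCM = 1656


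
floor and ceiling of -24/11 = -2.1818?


-24/11 = -2.1818
floor = -3
ceil = -2

floor = -3, ceil = -2


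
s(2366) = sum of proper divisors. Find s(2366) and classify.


Proper divisors: 1, 2, 7, 13, 14, 26, 91, 169, 182, 338, 1183
Sum = 1 + 2 + 7 + 13 + 14 + 26 + 91 + 169 + 182 + 338 + 1183 = 2026
2026 < 2366 → deficient

s(2366) = 2026 (deficient)


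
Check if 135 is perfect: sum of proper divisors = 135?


Proper divisors of 135: 1, 3, 5, 9, 15, 27, 45
Sum = 1 + 3 + 5 + 9 + 15 + 27 + 45 = 105

No, 135 is not perfect (105 ≠ 135)


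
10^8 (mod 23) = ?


10^1 mod 23 = 10
10^2 mod 23 = 8
10^3 mod 23 = 11
10^4 mod 23 = 18
10^5 mod 23 = 19
10^6 mod 23 = 6
10^7 mod 23 = 14
10^8 mod 23 = 2


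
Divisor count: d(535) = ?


535 = 5^1 × 107^1
d(535) = (1+1) × (1+1) = 4

4 divisors


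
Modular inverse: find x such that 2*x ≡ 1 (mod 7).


Use the extended Euclidean algorithm on (7, 2); each row r = 7*s + 2*t:
r=7, s=1, t=0
r=2, s=0, t=1
q=3: r=1, s=1, t=-3   [7*(1) + 2*(-3) = 1]
q=2: r=0, s=-2, t=7   [7*(-2) + 2*(7) = 0]
GCD = 1 with t = -3, so 2*(-3) ≡ 1 (mod 7)
Inverse = -3 mod 7 = 4
Check: 2 * 4 = 8 ≡ 1 (mod 7)

2^(-1) ≡ 4 (mod 7)


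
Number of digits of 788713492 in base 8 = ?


788713492 in base 8 = 5700550024
Number of digits = 10

10 digits (base 8)


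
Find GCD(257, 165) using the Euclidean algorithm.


257 = 1 * 165 + 92
165 = 1 * 92 + 73
92 = 1 * 73 + 19
73 = 3 * 19 + 16
19 = 1 * 16 + 3
16 = 5 * 3 + 1
3 = 3 * 1 + 0
GCD = 1


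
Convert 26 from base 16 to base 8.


26 (base 16) = 38 (decimal)
38 (decimal) = 46 (base 8)


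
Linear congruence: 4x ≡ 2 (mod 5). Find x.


GCD(4, 5) = 1, unique solution
a^(-1) mod 5 = 4
x = 4 * 2 mod 5 = 3

x ≡ 3 (mod 5)


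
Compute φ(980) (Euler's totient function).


980 = 2^2 × 5 × 7^2
Prime factors: 2, 5, 7
φ(980) = 980 × (1-1/2) × (1-1/5) × (1-1/7)
= 980 × 1/2 × 4/5 × 6/7 = 336

φ(980) = 336


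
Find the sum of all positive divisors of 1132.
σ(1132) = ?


Divisors of 1132: 1, 2, 4, 283, 566, 1132
Sum = 1 + 2 + 4 + 283 + 566 + 1132 = 1988

σ(1132) = 1988


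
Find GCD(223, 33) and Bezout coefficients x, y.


Tabular extended Euclidean (each row: r = 223*s + 33*t):
r=223, s=1, t=0
r=33, s=0, t=1
q=6: r=25, s=1, t=-6   [223*(1) + 33*(-6) = 25]
q=1: r=8, s=-1, t=7   [223*(-1) + 33*(7) = 8]
q=3: r=1, s=4, t=-27   [223*(4) + 33*(-27) = 1]
q=8: r=0, s=-33, t=223   [223*(-33) + 33*(223) = 0]
GCD = 1; from the row with r=1: x=4, y=-27
Check: 223*(4) + 33*(-27) = 892 - 891 = 1

GCD = 1, x = 4, y = -27


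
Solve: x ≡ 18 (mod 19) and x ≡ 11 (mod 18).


M = 19*18 = 342
M1 = M/19 = 18, M2 = M/18 = 19
M1^(-1) mod 19 = 18, M2^(-1) mod 18 = 1
x = 18*18*18 + 11*19*1 = 6041
6041 mod 342 = 227
Check: 227 mod 19 = 18 ✓, 227 mod 18 = 11 ✓

x ≡ 227 (mod 342)


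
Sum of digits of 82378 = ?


8 + 2 + 3 + 7 + 8 = 28


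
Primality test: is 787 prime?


Check divisors up to sqrt(787) = 28.0535
No divisors found.
787 is prime.

Yes, 787 is prime


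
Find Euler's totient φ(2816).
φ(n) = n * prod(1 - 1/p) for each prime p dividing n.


2816 = 2^8 × 11
Prime factors: 2, 11
φ(2816) = 2816 × (1-1/2) × (1-1/11)
= 2816 × 1/2 × 10/11 = 1280

φ(2816) = 1280


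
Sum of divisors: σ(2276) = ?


Divisors of 2276: 1, 2, 4, 569, 1138, 2276
Sum = 1 + 2 + 4 + 569 + 1138 + 2276 = 3990

σ(2276) = 3990


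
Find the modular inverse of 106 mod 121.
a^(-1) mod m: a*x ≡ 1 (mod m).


Use the extended Euclidean algorithm on (121, 106); each row r = 121*s + 106*t:
r=121, s=1, t=0
r=106, s=0, t=1
q=1: r=15, s=1, t=-1   [121*(1) + 106*(-1) = 15]
q=7: r=1, s=-7, t=8   [121*(-7) + 106*(8) = 1]
q=15: r=0, s=106, t=-121   [121*(106) + 106*(-121) = 0]
GCD = 1 with t = 8, so 106*(8) ≡ 1 (mod 121)
Inverse = 8 mod 121 = 8
Check: 106 * 8 = 848 ≡ 1 (mod 121)

106^(-1) ≡ 8 (mod 121)


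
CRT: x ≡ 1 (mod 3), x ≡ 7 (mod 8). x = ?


M = 3*8 = 24
M1 = M/3 = 8, M2 = M/8 = 3
M1^(-1) mod 3 = 2, M2^(-1) mod 8 = 3
x = 1*8*2 + 7*3*3 = 79
79 mod 24 = 7
Check: 7 mod 3 = 1 ✓, 7 mod 8 = 7 ✓

x ≡ 7 (mod 24)


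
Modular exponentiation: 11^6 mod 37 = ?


11^1 mod 37 = 11
11^2 mod 37 = 10
11^3 mod 37 = 36
11^4 mod 37 = 26
11^5 mod 37 = 27
11^6 mod 37 = 1


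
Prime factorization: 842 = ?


842 / 2 = 421
421 / 421 = 1
842 = 2 × 421


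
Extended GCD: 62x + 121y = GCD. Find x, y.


Tabular extended Euclidean (each row: r = 62*s + 121*t):
r=62, s=1, t=0
r=121, s=0, t=1
q=0: r=62, s=1, t=0   [62*(1) + 121*(0) = 62]
q=1: r=59, s=-1, t=1   [62*(-1) + 121*(1) = 59]
q=1: r=3, s=2, t=-1   [62*(2) + 121*(-1) = 3]
q=19: r=2, s=-39, t=20   [62*(-39) + 121*(20) = 2]
q=1: r=1, s=41, t=-21   [62*(41) + 121*(-21) = 1]
q=2: r=0, s=-121, t=62   [62*(-121) + 121*(62) = 0]
GCD = 1; from the row with r=1: x=41, y=-21
Check: 62*(41) + 121*(-21) = 2542 - 2541 = 1

GCD = 1, x = 41, y = -21


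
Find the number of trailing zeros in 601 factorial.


floor(601/5) = 120
floor(601/25) = 24
floor(601/125) = 4
Total = 148

148 trailing zeros


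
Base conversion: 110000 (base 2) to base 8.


110000 (base 2) = 48 (decimal)
48 (decimal) = 60 (base 8)


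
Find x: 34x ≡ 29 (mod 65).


GCD(34, 65) = 1, unique solution
a^(-1) mod 65 = 44
x = 44 * 29 mod 65 = 41

x ≡ 41 (mod 65)


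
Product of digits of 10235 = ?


1 × 0 × 2 × 3 × 5 = 0


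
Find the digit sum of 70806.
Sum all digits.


7 + 0 + 8 + 0 + 6 = 21


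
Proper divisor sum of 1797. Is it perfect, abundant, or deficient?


Proper divisors: 1, 3, 599
Sum = 1 + 3 + 599 = 603
603 < 1797 → deficient

s(1797) = 603 (deficient)


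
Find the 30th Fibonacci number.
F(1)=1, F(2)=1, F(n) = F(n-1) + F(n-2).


Sequence: 1, 1, 2, 3, 5, 8, 13, 21, 34, 55, 89, 144, 233, 377, 610, 987, 1597, 2584, 4181, 6765, 10946, 17711, 28657, 46368, 75025, 121393, 196418, 317811, 514229, 832040
F(30) = 832040


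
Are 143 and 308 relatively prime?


Euclidean algorithm:
308 = 2 * 143 + 22
143 = 6 * 22 + 11
22 = 2 * 11 + 0
GCD(143, 308) = 11

No, not coprime (GCD = 11)


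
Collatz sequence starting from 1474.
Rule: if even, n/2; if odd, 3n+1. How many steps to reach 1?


1474 → 737 → 2212 → 1106 → 553 → 1660 → 830 → 415 → 1246 → 623 → 1870 → 935 → 2806 → 1403 → 4210 → 2105 → 6316 → 3158 → 1579 → 4738 → 2369 → 7108 → 3554 → 1777 → 5332 → 2666 → 1333 → 4000 → 2000 → 1000 → 500 → 250 → 125 → 376 → 188 → 94 → 47 → 142 → 71 → 214 → 107 → 322 → 161 → 484 → 242 → 121 → 364 → 182 → 91 → 274 → 137 → 412 → 206 → 103 → 310 → 155 → 466 → 233 → 700 → 350 → 175 → 526 → 263 → 790 → 395 → 1186 → 593 → 1780 → 890 → 445 → 1336 → 668 → 334 → 167 → 502 → 251 → 754 → 377 → 1132 → 566 → 283 → 850 → 425 → 1276 → 638 → 319 → 958 → 479 → 1438 → 719 → 2158 → 1079 → 3238 → 1619 → 4858 → 2429 → 7288 → 3644 → 1822 → 911 → 2734 → 1367 → 4102 → 2051 → 6154 → 3077 → 9232 → 4616 → 2308 → 1154 → 577 → 1732 → 866 → 433 → 1300 → 650 → 325 → 976 → 488 → 244 → 122 → 61 → 184 → 92 → 46 → 23 → 70 → 35 → 106 → 53 → 160 → 80 → 40 → 20 → 10 → 5 → 16 → 8 → 4 → 2 → 1
Total steps = 140

140 steps


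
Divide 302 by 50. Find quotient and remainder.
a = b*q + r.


302 = 50 * 6 + 2
Check: 300 + 2 = 302

q = 6, r = 2


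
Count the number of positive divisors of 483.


483 = 3^1 × 7^1 × 23^1
d(483) = (1+1) × (1+1) × (1+1) = 8

8 divisors


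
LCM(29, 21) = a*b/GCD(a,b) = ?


GCD(29, 21) = 1
LCM = 29*21/1 = 609/1 = 609

LCM = 609


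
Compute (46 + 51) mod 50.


46 + 51 = 97
97 mod 50 = 47


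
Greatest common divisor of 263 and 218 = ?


263 = 1 * 218 + 45
218 = 4 * 45 + 38
45 = 1 * 38 + 7
38 = 5 * 7 + 3
7 = 2 * 3 + 1
3 = 3 * 1 + 0
GCD = 1


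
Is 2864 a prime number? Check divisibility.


2864 / 2 = 1432 (exact division)
2864 is NOT prime.

No, 2864 is not prime


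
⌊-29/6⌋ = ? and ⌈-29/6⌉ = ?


-29/6 = -4.8333
floor = -5
ceil = -4

floor = -5, ceil = -4


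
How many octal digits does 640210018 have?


640210018 in base 8 = 4612152142
Number of digits = 10

10 digits (base 8)


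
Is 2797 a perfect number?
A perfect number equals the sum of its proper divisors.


Proper divisors of 2797: 1
Sum = 1 = 1

No, 2797 is not perfect (1 ≠ 2797)


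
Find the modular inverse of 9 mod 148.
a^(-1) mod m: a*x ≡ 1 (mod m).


Use the extended Euclidean algorithm on (148, 9); each row r = 148*s + 9*t:
r=148, s=1, t=0
r=9, s=0, t=1
q=16: r=4, s=1, t=-16   [148*(1) + 9*(-16) = 4]
q=2: r=1, s=-2, t=33   [148*(-2) + 9*(33) = 1]
q=4: r=0, s=9, t=-148   [148*(9) + 9*(-148) = 0]
GCD = 1 with t = 33, so 9*(33) ≡ 1 (mod 148)
Inverse = 33 mod 148 = 33
Check: 9 * 33 = 297 ≡ 1 (mod 148)

9^(-1) ≡ 33 (mod 148)


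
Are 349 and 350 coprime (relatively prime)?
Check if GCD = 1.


Euclidean algorithm:
350 = 1 * 349 + 1
349 = 349 * 1 + 0
GCD(349, 350) = 1

Yes, coprime (GCD = 1)


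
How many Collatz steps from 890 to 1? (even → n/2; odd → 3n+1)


890 → 445 → 1336 → 668 → 334 → 167 → 502 → 251 → 754 → 377 → 1132 → 566 → 283 → 850 → 425 → 1276 → 638 → 319 → 958 → 479 → 1438 → 719 → 2158 → 1079 → 3238 → 1619 → 4858 → 2429 → 7288 → 3644 → 1822 → 911 → 2734 → 1367 → 4102 → 2051 → 6154 → 3077 → 9232 → 4616 → 2308 → 1154 → 577 → 1732 → 866 → 433 → 1300 → 650 → 325 → 976 → 488 → 244 → 122 → 61 → 184 → 92 → 46 → 23 → 70 → 35 → 106 → 53 → 160 → 80 → 40 → 20 → 10 → 5 → 16 → 8 → 4 → 2 → 1
Total steps = 72

72 steps


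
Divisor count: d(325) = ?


325 = 5^2 × 13^1
d(325) = (2+1) × (1+1) = 6

6 divisors


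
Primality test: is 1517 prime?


1517 / 37 = 41 (exact division)
1517 is NOT prime.

No, 1517 is not prime


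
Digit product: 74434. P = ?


7 × 4 × 4 × 3 × 4 = 1344


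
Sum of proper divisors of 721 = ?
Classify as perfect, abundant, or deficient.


Proper divisors: 1, 7, 103
Sum = 1 + 7 + 103 = 111
111 < 721 → deficient

s(721) = 111 (deficient)


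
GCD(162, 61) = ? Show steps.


162 = 2 * 61 + 40
61 = 1 * 40 + 21
40 = 1 * 21 + 19
21 = 1 * 19 + 2
19 = 9 * 2 + 1
2 = 2 * 1 + 0
GCD = 1


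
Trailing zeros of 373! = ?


floor(373/5) = 74
floor(373/25) = 14
floor(373/125) = 2
Total = 90

90 trailing zeros


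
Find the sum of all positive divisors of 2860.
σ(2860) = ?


Divisors of 2860: 1, 2, 4, 5, 10, 11, 13, 20, 22, 26, 44, 52, 55, 65, 110, 130, 143, 220, 260, 286, 572, 715, 1430, 2860
Sum = 1 + 2 + 4 + 5 + 10 + 11 + 13 + 20 + 22 + 26 + 44 + 52 + 55 + 65 + 110 + 130 + 143 + 220 + 260 + 286 + 572 + 715 + 1430 + 2860 = 7056

σ(2860) = 7056


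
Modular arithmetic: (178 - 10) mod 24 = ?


178 - 10 = 168
168 mod 24 = 0


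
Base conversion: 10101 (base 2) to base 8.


10101 (base 2) = 21 (decimal)
21 (decimal) = 25 (base 8)


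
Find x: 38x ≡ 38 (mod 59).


GCD(38, 59) = 1, unique solution
a^(-1) mod 59 = 14
x = 14 * 38 mod 59 = 1

x ≡ 1 (mod 59)


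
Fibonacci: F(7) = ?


Sequence: 1, 1, 2, 3, 5, 8, 13
F(7) = 13


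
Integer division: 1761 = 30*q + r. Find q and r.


1761 = 30 * 58 + 21
Check: 1740 + 21 = 1761

q = 58, r = 21


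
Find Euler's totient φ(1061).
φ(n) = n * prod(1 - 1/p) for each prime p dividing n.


1061 = 1061
Prime factors: 1061
φ(1061) = 1061 × (1-1/1061)
= 1061 × 1060/1061 = 1060

φ(1061) = 1060


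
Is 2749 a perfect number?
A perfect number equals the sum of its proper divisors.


Proper divisors of 2749: 1
Sum = 1 = 1

No, 2749 is not perfect (1 ≠ 2749)


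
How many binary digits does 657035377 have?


657035377 in base 2 = 100111001010011001000001110001
Number of digits = 30

30 digits (base 2)


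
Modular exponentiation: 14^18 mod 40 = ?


14^1 mod 40 = 14
14^2 mod 40 = 36
14^3 mod 40 = 24
14^4 mod 40 = 16
14^5 mod 40 = 24
14^6 mod 40 = 16
14^7 mod 40 = 24
14^8 mod 40 = 16
14^9 mod 40 = 24
14^10 mod 40 = 16
14^11 mod 40 = 24
14^12 mod 40 = 16
14^13 mod 40 = 24
14^14 mod 40 = 16
14^15 mod 40 = 24
14^16 mod 40 = 16
14^17 mod 40 = 24
14^18 mod 40 = 16


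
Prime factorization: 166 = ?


166 / 2 = 83
83 / 83 = 1
166 = 2 × 83


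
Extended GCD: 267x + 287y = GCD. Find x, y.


Tabular extended Euclidean (each row: r = 267*s + 287*t):
r=267, s=1, t=0
r=287, s=0, t=1
q=0: r=267, s=1, t=0   [267*(1) + 287*(0) = 267]
q=1: r=20, s=-1, t=1   [267*(-1) + 287*(1) = 20]
q=13: r=7, s=14, t=-13   [267*(14) + 287*(-13) = 7]
q=2: r=6, s=-29, t=27   [267*(-29) + 287*(27) = 6]
q=1: r=1, s=43, t=-40   [267*(43) + 287*(-40) = 1]
q=6: r=0, s=-287, t=267   [267*(-287) + 287*(267) = 0]
GCD = 1; from the row with r=1: x=43, y=-40
Check: 267*(43) + 287*(-40) = 11481 - 11480 = 1

GCD = 1, x = 43, y = -40


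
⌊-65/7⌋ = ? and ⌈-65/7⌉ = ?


-65/7 = -9.2857
floor = -10
ceil = -9

floor = -10, ceil = -9


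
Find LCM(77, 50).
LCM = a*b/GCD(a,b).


GCD(77, 50) = 1
LCM = 77*50/1 = 3850/1 = 3850

LCM = 3850


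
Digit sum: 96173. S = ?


9 + 6 + 1 + 7 + 3 = 26


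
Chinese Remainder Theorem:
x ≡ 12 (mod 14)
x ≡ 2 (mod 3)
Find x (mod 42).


M = 14*3 = 42
M1 = M/14 = 3, M2 = M/3 = 14
M1^(-1) mod 14 = 5, M2^(-1) mod 3 = 2
x = 12*3*5 + 2*14*2 = 236
236 mod 42 = 26
Check: 26 mod 14 = 12 ✓, 26 mod 3 = 2 ✓

x ≡ 26 (mod 42)


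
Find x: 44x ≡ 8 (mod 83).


GCD(44, 83) = 1, unique solution
a^(-1) mod 83 = 17
x = 17 * 8 mod 83 = 53

x ≡ 53 (mod 83)


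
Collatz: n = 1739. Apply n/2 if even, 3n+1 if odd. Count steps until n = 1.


1739 → 5218 → 2609 → 7828 → 3914 → 1957 → 5872 → 2936 → 1468 → 734 → 367 → 1102 → 551 → 1654 → 827 → 2482 → 1241 → 3724 → 1862 → 931 → 2794 → 1397 → 4192 → 2096 → 1048 → 524 → 262 → 131 → 394 → 197 → 592 → 296 → 148 → 74 → 37 → 112 → 56 → 28 → 14 → 7 → 22 → 11 → 34 → 17 → 52 → 26 → 13 → 40 → 20 → 10 → 5 → 16 → 8 → 4 → 2 → 1
Total steps = 55

55 steps


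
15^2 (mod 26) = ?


15^1 mod 26 = 15
15^2 mod 26 = 17


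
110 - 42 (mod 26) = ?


110 - 42 = 68
68 mod 26 = 16


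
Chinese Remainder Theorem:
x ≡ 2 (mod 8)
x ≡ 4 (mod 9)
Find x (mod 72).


M = 8*9 = 72
M1 = M/8 = 9, M2 = M/9 = 8
M1^(-1) mod 8 = 1, M2^(-1) mod 9 = 8
x = 2*9*1 + 4*8*8 = 274
274 mod 72 = 58
Check: 58 mod 8 = 2 ✓, 58 mod 9 = 4 ✓

x ≡ 58 (mod 72)


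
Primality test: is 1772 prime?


1772 / 2 = 886 (exact division)
1772 is NOT prime.

No, 1772 is not prime


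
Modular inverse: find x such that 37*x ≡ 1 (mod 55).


Use the extended Euclidean algorithm on (55, 37); each row r = 55*s + 37*t:
r=55, s=1, t=0
r=37, s=0, t=1
q=1: r=18, s=1, t=-1   [55*(1) + 37*(-1) = 18]
q=2: r=1, s=-2, t=3   [55*(-2) + 37*(3) = 1]
q=18: r=0, s=37, t=-55   [55*(37) + 37*(-55) = 0]
GCD = 1 with t = 3, so 37*(3) ≡ 1 (mod 55)
Inverse = 3 mod 55 = 3
Check: 37 * 3 = 111 ≡ 1 (mod 55)

37^(-1) ≡ 3 (mod 55)


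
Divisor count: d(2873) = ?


2873 = 13^2 × 17^1
d(2873) = (2+1) × (1+1) = 6

6 divisors


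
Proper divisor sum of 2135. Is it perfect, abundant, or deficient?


Proper divisors: 1, 5, 7, 35, 61, 305, 427
Sum = 1 + 5 + 7 + 35 + 61 + 305 + 427 = 841
841 < 2135 → deficient

s(2135) = 841 (deficient)


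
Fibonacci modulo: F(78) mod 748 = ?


F(k) mod 748 for k=1..78:
1, 1, 2, 3, 5, 8, 13, 21, 34, 55, 89, 144, 233, 377, 610, 239, 101, 340, 441, 33, 474, 507, 233, 740, 225, 217, 442, 659, 353, 264, 617, 133, 2, 135, 137, 272, 409, 681, 342, 275, 617, 144, 13, 157, 170, 327, 497, 76, 573, 649, 474, 375, 101, 476, 577, 305, 134, 439, 573, 264, 89, 353, 442, 47, 489, 536, 277, 65, 342, 407, 1, 408, 409, 69, 478, 547, 277, 76
F(78) mod 748 = 76


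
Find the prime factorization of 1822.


1822 / 2 = 911
911 / 911 = 1
1822 = 2 × 911


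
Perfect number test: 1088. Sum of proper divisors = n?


Proper divisors of 1088: 1, 2, 4, 8, 16, 17, 32, 34, 64, 68, 136, 272, 544
Sum = 1 + 2 + 4 + 8 + 16 + 17 + 32 + 34 + 64 + 68 + 136 + 272 + 544 = 1198

No, 1088 is not perfect (1198 ≠ 1088)


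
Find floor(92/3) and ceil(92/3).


92/3 = 30.6667
floor = 30
ceil = 31

floor = 30, ceil = 31


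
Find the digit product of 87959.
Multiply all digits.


8 × 7 × 9 × 5 × 9 = 22680


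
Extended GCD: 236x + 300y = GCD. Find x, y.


Tabular extended Euclidean (each row: r = 236*s + 300*t):
r=236, s=1, t=0
r=300, s=0, t=1
q=0: r=236, s=1, t=0   [236*(1) + 300*(0) = 236]
q=1: r=64, s=-1, t=1   [236*(-1) + 300*(1) = 64]
q=3: r=44, s=4, t=-3   [236*(4) + 300*(-3) = 44]
q=1: r=20, s=-5, t=4   [236*(-5) + 300*(4) = 20]
q=2: r=4, s=14, t=-11   [236*(14) + 300*(-11) = 4]
q=5: r=0, s=-75, t=59   [236*(-75) + 300*(59) = 0]
GCD = 4; from the row with r=4: x=14, y=-11
Check: 236*(14) + 300*(-11) = 3304 - 3300 = 4

GCD = 4, x = 14, y = -11


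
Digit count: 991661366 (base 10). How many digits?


991661366 has 9 digits in base 10
floor(log10(991661366)) + 1 = floor(8.9964) + 1 = 9

9 digits (base 10)


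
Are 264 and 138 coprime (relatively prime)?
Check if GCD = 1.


Euclidean algorithm:
264 = 1 * 138 + 126
138 = 1 * 126 + 12
126 = 10 * 12 + 6
12 = 2 * 6 + 0
GCD(264, 138) = 6

No, not coprime (GCD = 6)


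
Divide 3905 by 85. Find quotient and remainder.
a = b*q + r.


3905 = 85 * 45 + 80
Check: 3825 + 80 = 3905

q = 45, r = 80


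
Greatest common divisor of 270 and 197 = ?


270 = 1 * 197 + 73
197 = 2 * 73 + 51
73 = 1 * 51 + 22
51 = 2 * 22 + 7
22 = 3 * 7 + 1
7 = 7 * 1 + 0
GCD = 1


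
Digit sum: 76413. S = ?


7 + 6 + 4 + 1 + 3 = 21


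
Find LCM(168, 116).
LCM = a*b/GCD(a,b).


GCD(168, 116) = 4
LCM = 168*116/4 = 19488/4 = 4872

LCM = 4872


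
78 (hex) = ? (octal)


78 (base 16) = 120 (decimal)
120 (decimal) = 170 (base 8)


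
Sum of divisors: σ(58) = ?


Divisors of 58: 1, 2, 29, 58
Sum = 1 + 2 + 29 + 58 = 90

σ(58) = 90


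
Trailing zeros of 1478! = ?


floor(1478/5) = 295
floor(1478/25) = 59
floor(1478/125) = 11
floor(1478/625) = 2
Total = 367

367 trailing zeros
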